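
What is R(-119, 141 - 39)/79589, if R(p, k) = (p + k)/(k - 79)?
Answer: -17/1830547 ≈ -9.2868e-6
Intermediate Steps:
R(p, k) = (k + p)/(-79 + k)
R(-119, 141 - 39)/79589 = (((141 - 39) - 119)/(-79 + (141 - 39)))/79589 = ((102 - 119)/(-79 + 102))*(1/79589) = (-17/23)*(1/79589) = ((1/23)*(-17))*(1/79589) = -17/23*1/79589 = -17/1830547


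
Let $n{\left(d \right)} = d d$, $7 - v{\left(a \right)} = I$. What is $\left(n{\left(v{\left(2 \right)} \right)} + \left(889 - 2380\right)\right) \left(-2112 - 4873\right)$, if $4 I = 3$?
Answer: $\frac{162268535}{16} \approx 1.0142 \cdot 10^{7}$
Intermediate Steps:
$I = \frac{3}{4}$ ($I = \frac{1}{4} \cdot 3 = \frac{3}{4} \approx 0.75$)
$v{\left(a \right)} = \frac{25}{4}$ ($v{\left(a \right)} = 7 - \frac{3}{4} = \frac{25}{4}$)
$n{\left(d \right)} = d^{2}$
$\left(n{\left(v{\left(2 \right)} \right)} + \left(889 - 2380\right)\right) \left(-2112 - 4873\right) = \left(\left(\frac{25}{4}\right)^{2} + \left(889 - 2380\right)\right) \left(-2112 - 4873\right) = \left(\frac{625}{16} - 1491\right) \left(-6985\right) = \left(- \frac{23231}{16}\right) \left(-6985\right) = \frac{162268535}{16}$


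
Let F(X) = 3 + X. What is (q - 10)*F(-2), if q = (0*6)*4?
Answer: -10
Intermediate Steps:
q = 0 (q = 0*4 = 0)
(q - 10)*F(-2) = (0 - 10)*(3 - 2) = -10*1 = -10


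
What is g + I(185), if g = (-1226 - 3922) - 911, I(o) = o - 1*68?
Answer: -5942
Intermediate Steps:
I(o) = -68 + o (I(o) = o - 68 = -68 + o)
g = -6059 (g = -5148 - 911 = -6059)
g + I(185) = -6059 + (-68 + 185) = -6059 + 117 = -5942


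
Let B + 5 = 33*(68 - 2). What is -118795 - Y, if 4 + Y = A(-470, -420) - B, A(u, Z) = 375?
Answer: -116993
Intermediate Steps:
B = 2173 (B = -5 + 33*(68 - 2) = -5 + 33*66 = -5 + 2178 = 2173)
Y = -1802 (Y = -4 + (375 - 1*2173) = -4 + (375 - 2173) = -4 - 1798 = -1802)
-118795 - Y = -118795 - 1*(-1802) = -118795 + 1802 = -116993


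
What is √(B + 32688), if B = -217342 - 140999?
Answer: I*√325653 ≈ 570.66*I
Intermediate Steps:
B = -358341
√(B + 32688) = √(-358341 + 32688) = √(-325653) = I*√325653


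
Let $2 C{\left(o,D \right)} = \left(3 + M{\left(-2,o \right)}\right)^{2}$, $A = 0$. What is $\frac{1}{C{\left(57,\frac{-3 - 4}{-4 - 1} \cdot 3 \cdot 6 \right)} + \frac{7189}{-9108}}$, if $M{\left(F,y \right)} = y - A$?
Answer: $\frac{9108}{16387211} \approx 0.0005558$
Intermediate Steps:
$M{\left(F,y \right)} = y$ ($M{\left(F,y \right)} = y - 0 = y + 0 = y$)
$C{\left(o,D \right)} = \frac{\left(3 + o\right)^{2}}{2}$
$\frac{1}{C{\left(57,\frac{-3 - 4}{-4 - 1} \cdot 3 \cdot 6 \right)} + \frac{7189}{-9108}} = \frac{1}{\frac{\left(3 + 57\right)^{2}}{2} + \frac{7189}{-9108}} = \frac{1}{\frac{60^{2}}{2} + 7189 \left(- \frac{1}{9108}\right)} = \frac{1}{\frac{1}{2} \cdot 3600 - \frac{7189}{9108}} = \frac{1}{1800 - \frac{7189}{9108}} = \frac{1}{\frac{16387211}{9108}} = \frac{9108}{16387211}$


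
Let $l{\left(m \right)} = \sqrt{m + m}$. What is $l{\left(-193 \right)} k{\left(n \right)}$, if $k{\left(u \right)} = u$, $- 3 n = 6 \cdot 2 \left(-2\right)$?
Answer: $8 i \sqrt{386} \approx 157.18 i$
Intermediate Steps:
$n = 8$ ($n = - \frac{6 \cdot 2 \left(-2\right)}{3} = - \frac{12 \left(-2\right)}{3} = \left(- \frac{1}{3}\right) \left(-24\right) = 8$)
$l{\left(m \right)} = \sqrt{2} \sqrt{m}$ ($l{\left(m \right)} = \sqrt{2 m} = \sqrt{2} \sqrt{m}$)
$l{\left(-193 \right)} k{\left(n \right)} = \sqrt{2} \sqrt{-193} \cdot 8 = \sqrt{2} i \sqrt{193} \cdot 8 = i \sqrt{386} \cdot 8 = 8 i \sqrt{386}$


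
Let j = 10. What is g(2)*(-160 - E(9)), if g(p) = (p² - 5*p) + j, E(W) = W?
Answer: -676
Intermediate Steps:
g(p) = 10 + p² - 5*p (g(p) = (p² - 5*p) + 10 = 10 + p² - 5*p)
g(2)*(-160 - E(9)) = (10 + 2² - 5*2)*(-160 - 1*9) = (10 + 4 - 10)*(-160 - 9) = 4*(-169) = -676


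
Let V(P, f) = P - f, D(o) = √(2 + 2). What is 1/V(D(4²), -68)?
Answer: 1/70 ≈ 0.014286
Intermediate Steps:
D(o) = 2 (D(o) = √4 = 2)
1/V(D(4²), -68) = 1/(2 - 1*(-68)) = 1/(2 + 68) = 1/70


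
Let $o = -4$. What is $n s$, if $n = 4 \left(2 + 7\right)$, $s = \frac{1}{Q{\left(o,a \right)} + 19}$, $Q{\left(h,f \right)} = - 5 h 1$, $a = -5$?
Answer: $\frac{12}{13} \approx 0.92308$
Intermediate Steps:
$Q{\left(h,f \right)} = - 5 h$
$s = \frac{1}{39}$ ($s = \frac{1}{\left(-5\right) \left(-4\right) + 19} = \frac{1}{20 + 19} = \frac{1}{39} \approx 0.025641$)
$n = 36$ ($n = 4 \cdot 9 = 36$)
$n s = 36 \cdot \frac{1}{39} = \frac{12}{13}$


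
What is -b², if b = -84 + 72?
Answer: -144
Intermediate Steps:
b = -12
-b² = -1*(-12)² = -1*144 = -144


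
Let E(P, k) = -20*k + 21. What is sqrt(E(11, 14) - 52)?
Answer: I*sqrt(311) ≈ 17.635*I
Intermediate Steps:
E(P, k) = 21 - 20*k
sqrt(E(11, 14) - 52) = sqrt((21 - 20*14) - 52) = sqrt((21 - 280) - 52) = sqrt(-259 - 52) = sqrt(-311) = I*sqrt(311)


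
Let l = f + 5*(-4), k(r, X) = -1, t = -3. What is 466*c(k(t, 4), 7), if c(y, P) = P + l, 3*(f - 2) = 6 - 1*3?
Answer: -4660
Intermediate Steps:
f = 3 (f = 2 + (6 - 1*3)/3 = 2 + (6 - 3)/3 = 2 + (⅓)*3 = 2 + 1 = 3)
l = -17 (l = 3 + 5*(-4) = 3 - 20 = -17)
c(y, P) = -17 + P (c(y, P) = P - 17 = -17 + P)
466*c(k(t, 4), 7) = 466*(-17 + 7) = 466*(-10) = -4660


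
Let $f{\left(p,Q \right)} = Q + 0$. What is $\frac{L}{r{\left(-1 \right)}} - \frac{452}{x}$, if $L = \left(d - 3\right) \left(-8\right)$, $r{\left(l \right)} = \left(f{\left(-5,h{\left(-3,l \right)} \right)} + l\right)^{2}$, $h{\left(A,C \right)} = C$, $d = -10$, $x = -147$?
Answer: $\frac{4274}{147} \approx 29.075$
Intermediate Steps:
$f{\left(p,Q \right)} = Q$
$r{\left(l \right)} = 4 l^{2}$ ($r{\left(l \right)} = \left(l + l\right)^{2} = \left(2 l\right)^{2} = 4 l^{2}$)
$L = 104$ ($L = \left(-10 - 3\right) \left(-8\right) = \left(-13\right) \left(-8\right) = 104$)
$\frac{L}{r{\left(-1 \right)}} - \frac{452}{x} = \frac{104}{4 \left(-1\right)^{2}} - \frac{452}{-147} = \frac{104}{4 \cdot 1} - - \frac{452}{147} = \frac{104}{4} + \frac{452}{147} = 104 \cdot \frac{1}{4} + \frac{452}{147} = 26 + \frac{452}{147} = \frac{4274}{147}$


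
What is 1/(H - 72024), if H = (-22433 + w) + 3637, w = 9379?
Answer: -1/81441 ≈ -1.2279e-5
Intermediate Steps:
H = -9417 (H = (-22433 + 9379) + 3637 = -13054 + 3637 = -9417)
1/(H - 72024) = 1/(-9417 - 72024) = 1/(-81441) = -1/81441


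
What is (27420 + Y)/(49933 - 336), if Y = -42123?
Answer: -14703/49597 ≈ -0.29645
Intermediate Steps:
(27420 + Y)/(49933 - 336) = (27420 - 42123)/(49933 - 336) = -14703/49597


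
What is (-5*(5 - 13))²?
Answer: 1600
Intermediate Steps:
(-5*(5 - 13))² = (-5*(-8))² = 40² = 1600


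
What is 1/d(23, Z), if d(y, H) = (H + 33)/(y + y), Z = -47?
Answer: -23/7 ≈ -3.2857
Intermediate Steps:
d(y, H) = (33 + H)/(2*y) (d(y, H) = (33 + H)/((2*y)) = (33 + H)*(1/(2*y)) = (33 + H)/(2*y))
1/d(23, Z) = 1/((½)*(33 - 47)/23) = 1/((½)*(1/23)*(-14)) = 1/(-7/23) = -23/7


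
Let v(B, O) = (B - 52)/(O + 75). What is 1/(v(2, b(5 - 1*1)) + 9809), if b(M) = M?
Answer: 79/774861 ≈ 0.00010195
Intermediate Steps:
v(B, O) = (-52 + B)/(75 + O)
1/(v(2, b(5 - 1*1)) + 9809) = 1/((-52 + 2)/(75 + (5 - 1*1)) + 9809) = 1/(-50/(75 + (5 - 1)) + 9809) = 1/(-50/(75 + 4) + 9809) = 1/(-50/79 + 9809) = 1/(774861/79) = 79/774861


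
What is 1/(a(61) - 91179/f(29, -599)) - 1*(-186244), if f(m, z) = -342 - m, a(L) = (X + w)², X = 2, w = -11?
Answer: 22578360491/121230 ≈ 1.8624e+5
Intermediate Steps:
a(L) = 81 (a(L) = (2 - 11)² = (-9)² = 81)
1/(a(61) - 91179/f(29, -599)) - 1*(-186244) = 1/(81 - 91179/(-342 - 1*29)) - 1*(-186244) = 1/(81 - 91179/(-342 - 29)) + 186244 = 1/(81 - 91179/(-371)) + 186244 = 1/(81 - 91179*(-1/371)) + 186244 = 1/(81 + 91179/371) + 186244 = 1/(121230/371) + 186244 = 371/121230 + 186244 = 22578360491/121230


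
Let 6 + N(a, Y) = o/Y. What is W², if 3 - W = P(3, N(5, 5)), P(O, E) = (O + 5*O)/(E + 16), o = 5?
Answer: 225/121 ≈ 1.8595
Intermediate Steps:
N(a, Y) = -6 + 5/Y
P(O, E) = 6*O/(16 + E) (P(O, E) = (6*O)/(16 + E) = 6*O/(16 + E))
W = 15/11 (W = 3 - 6*3/(16 + (-6 + 5/5)) = 3 - 6*3/(16 + (-6 + 5*(⅕))) = 3 - 6*3/(16 + (-6 + 1)) = 3 - 6*3/(16 - 5) = 3 - 6*3/11 = 3 - 1*18/11 = 3 - 18/11 = 15/11 ≈ 1.3636)
W² = (15/11)² = 225/121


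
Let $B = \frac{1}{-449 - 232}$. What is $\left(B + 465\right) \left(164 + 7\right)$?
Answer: $\frac{18049848}{227} \approx 79515.0$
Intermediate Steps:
$B = - \frac{1}{681}$ ($B = \frac{1}{-449 - 232} = \frac{1}{-681} = - \frac{1}{681} \approx -0.0014684$)
$\left(B + 465\right) \left(164 + 7\right) = \left(- \frac{1}{681} + 465\right) \left(164 + 7\right) = \frac{316664}{681} \cdot 171 = \frac{18049848}{227}$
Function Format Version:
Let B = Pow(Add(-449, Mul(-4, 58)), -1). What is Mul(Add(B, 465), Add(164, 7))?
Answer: Rational(18049848, 227) ≈ 79515.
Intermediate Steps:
B = Rational(-1, 681) (B = Pow(Add(-449, -232), -1) = Pow(-681, -1) = Rational(-1, 681) ≈ -0.0014684)
Mul(Add(B, 465), Add(164, 7)) = Mul(Add(Rational(-1, 681), 465), Add(164, 7)) = Mul(Rational(316664, 681), 171) = Rational(18049848, 227)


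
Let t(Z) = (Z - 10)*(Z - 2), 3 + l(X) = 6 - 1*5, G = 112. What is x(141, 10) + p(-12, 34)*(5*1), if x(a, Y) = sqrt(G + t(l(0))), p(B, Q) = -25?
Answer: -125 + 4*sqrt(10) ≈ -112.35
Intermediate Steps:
l(X) = -2 (l(X) = -3 + (6 - 1*5) = -3 + (6 - 5) = -3 + 1 = -2)
t(Z) = (-10 + Z)*(-2 + Z)
x(a, Y) = 4*sqrt(10) (x(a, Y) = sqrt(112 + (20 + (-2)**2 - 12*(-2))) = sqrt(112 + (20 + 4 + 24)) = sqrt(112 + 48) = sqrt(160) = 4*sqrt(10))
x(141, 10) + p(-12, 34)*(5*1) = 4*sqrt(10) - 125 = -125 + 4*sqrt(10)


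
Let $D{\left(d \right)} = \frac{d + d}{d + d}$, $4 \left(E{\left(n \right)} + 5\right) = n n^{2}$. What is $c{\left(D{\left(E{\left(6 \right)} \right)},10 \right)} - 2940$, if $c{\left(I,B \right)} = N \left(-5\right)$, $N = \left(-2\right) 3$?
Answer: $-2910$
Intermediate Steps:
$N = -6$
$E{\left(n \right)} = -5 + \frac{n^{3}}{4}$ ($E{\left(n \right)} = -5 + \frac{n n^{2}}{4} = -5 + \frac{n^{3}}{4}$)
$D{\left(d \right)} = 1$ ($D{\left(d \right)} = \frac{2 d}{2 d} = 2 d \frac{1}{2 d} = 1$)
$c{\left(I,B \right)} = 30$ ($c{\left(I,B \right)} = \left(-6\right) \left(-5\right) = 30$)
$c{\left(D{\left(E{\left(6 \right)} \right)},10 \right)} - 2940 = 30 - 2940 = -2910$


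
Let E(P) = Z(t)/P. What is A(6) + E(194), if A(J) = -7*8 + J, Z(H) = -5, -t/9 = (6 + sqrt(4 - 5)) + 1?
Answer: -9705/194 ≈ -50.026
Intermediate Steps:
t = -63 - 9*I (t = -9*((6 + sqrt(4 - 5)) + 1) = -9*((6 + sqrt(-1)) + 1) = -9*((6 + I) + 1) = -9*(7 + I) = -63 - 9*I ≈ -63.0 - 9.0*I)
A(J) = -56 + J
E(P) = -5/P
A(6) + E(194) = (-56 + 6) - 5/194 = -50 - 5*1/194 = -50 - 5/194 = -9705/194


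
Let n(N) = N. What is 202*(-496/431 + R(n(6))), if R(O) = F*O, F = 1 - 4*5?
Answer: -10025260/431 ≈ -23260.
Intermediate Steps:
F = -19 (F = 1 - 20 = -19)
R(O) = -19*O
202*(-496/431 + R(n(6))) = 202*(-496/431 - 19*6) = 202*(-496*1/431 - 114) = 202*(-496/431 - 114) = 202*(-49630/431) = -10025260/431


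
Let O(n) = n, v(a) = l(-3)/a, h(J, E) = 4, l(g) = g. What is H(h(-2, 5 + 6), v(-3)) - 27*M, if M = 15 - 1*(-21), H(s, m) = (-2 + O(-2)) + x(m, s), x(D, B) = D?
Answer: -975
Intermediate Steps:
v(a) = -3/a
H(s, m) = -4 + m (H(s, m) = (-2 - 2) + m = -4 + m)
M = 36 (M = 15 + 21 = 36)
H(h(-2, 5 + 6), v(-3)) - 27*M = (-4 - 3/(-3)) - 27*36 = (-4 - 3*(-⅓)) - 972 = (-4 + 1) - 972 = -3 - 972 = -975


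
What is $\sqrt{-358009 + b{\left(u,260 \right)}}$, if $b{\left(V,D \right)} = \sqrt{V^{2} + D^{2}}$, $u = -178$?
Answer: $\sqrt{-358009 + 2 \sqrt{24821}} \approx 598.08 i$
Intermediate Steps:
$b{\left(V,D \right)} = \sqrt{D^{2} + V^{2}}$
$\sqrt{-358009 + b{\left(u,260 \right)}} = \sqrt{-358009 + \sqrt{260^{2} + \left(-178\right)^{2}}} = \sqrt{-358009 + \sqrt{67600 + 31684}} = \sqrt{-358009 + \sqrt{99284}} = \sqrt{-358009 + 2 \sqrt{24821}}$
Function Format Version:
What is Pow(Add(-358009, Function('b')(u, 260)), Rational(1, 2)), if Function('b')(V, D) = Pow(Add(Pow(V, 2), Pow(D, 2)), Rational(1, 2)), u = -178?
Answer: Pow(Add(-358009, Mul(2, Pow(24821, Rational(1, 2)))), Rational(1, 2)) ≈ Mul(598.08, I)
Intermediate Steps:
Function('b')(V, D) = Pow(Add(Pow(D, 2), Pow(V, 2)), Rational(1, 2))
Pow(Add(-358009, Function('b')(u, 260)), Rational(1, 2)) = Pow(Add(-358009, Pow(Add(Pow(260, 2), Pow(-178, 2)), Rational(1, 2))), Rational(1, 2)) = Pow(Add(-358009, Pow(Add(67600, 31684), Rational(1, 2))), Rational(1, 2)) = Pow(Add(-358009, Pow(99284, Rational(1, 2))), Rational(1, 2)) = Pow(Add(-358009, Mul(2, Pow(24821, Rational(1, 2)))), Rational(1, 2))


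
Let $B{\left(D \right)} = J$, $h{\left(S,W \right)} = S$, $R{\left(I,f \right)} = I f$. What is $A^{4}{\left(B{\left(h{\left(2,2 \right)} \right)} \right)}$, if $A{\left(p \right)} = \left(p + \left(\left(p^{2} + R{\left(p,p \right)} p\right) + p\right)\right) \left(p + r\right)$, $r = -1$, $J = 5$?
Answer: $167772160000$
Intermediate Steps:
$B{\left(D \right)} = 5$
$A{\left(p \right)} = \left(-1 + p\right) \left(p^{2} + p^{3} + 2 p\right)$ ($A{\left(p \right)} = \left(p + \left(\left(p^{2} + p p p\right) + p\right)\right) \left(p - 1\right) = \left(p + \left(\left(p^{2} + p^{2} p\right) + p\right)\right) \left(-1 + p\right) = \left(p + \left(\left(p^{2} + p^{3}\right) + p\right)\right) \left(-1 + p\right) = \left(p + \left(p + p^{2} + p^{3}\right)\right) \left(-1 + p\right) = \left(p^{2} + p^{3} + 2 p\right) \left(-1 + p\right) = \left(-1 + p\right) \left(p^{2} + p^{3} + 2 p\right)$)
$A^{4}{\left(B{\left(h{\left(2,2 \right)} \right)} \right)} = \left(5 \left(-2 + 5 + 5^{3}\right)\right)^{4} = \left(5 \left(-2 + 5 + 125\right)\right)^{4} = \left(5 \cdot 128\right)^{4} = 640^{4} = 167772160000$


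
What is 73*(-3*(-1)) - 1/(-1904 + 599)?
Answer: 285796/1305 ≈ 219.00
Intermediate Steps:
73*(-3*(-1)) - 1/(-1904 + 599) = 73*3 - 1/(-1305) = 219 - 1*(-1/1305) = 219 + 1/1305 = 285796/1305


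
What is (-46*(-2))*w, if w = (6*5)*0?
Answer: 0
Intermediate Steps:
w = 0 (w = 30*0 = 0)
(-46*(-2))*w = -46*(-2)*0 = 92*0 = 0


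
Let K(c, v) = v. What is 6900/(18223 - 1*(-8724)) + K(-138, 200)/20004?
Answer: 35854250/134761947 ≈ 0.26606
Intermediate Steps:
6900/(18223 - 1*(-8724)) + K(-138, 200)/20004 = 6900/(18223 - 1*(-8724)) + 200/20004 = 6900/(18223 + 8724) + 200*(1/20004) = 6900/26947 + 50/5001 = 35854250/134761947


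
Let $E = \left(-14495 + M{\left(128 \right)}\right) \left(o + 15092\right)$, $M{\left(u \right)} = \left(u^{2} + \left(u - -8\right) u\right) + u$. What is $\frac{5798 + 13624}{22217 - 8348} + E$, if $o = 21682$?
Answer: $\frac{1100790160108}{1541} \approx 7.1434 \cdot 10^{8}$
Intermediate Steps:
$M{\left(u \right)} = u + u^{2} + u \left(8 + u\right)$ ($M{\left(u \right)} = \left(u^{2} + \left(u + 8\right) u\right) + u = \left(u^{2} + \left(8 + u\right) u\right) + u = \left(u^{2} + u \left(8 + u\right)\right) + u = u + u^{2} + u \left(8 + u\right)$)
$E = 714334950$ ($E = \left(-14495 + 128 \left(9 + 2 \cdot 128\right)\right) \left(21682 + 15092\right) = \left(-14495 + 128 \left(9 + 256\right)\right) 36774 = \left(-14495 + 128 \cdot 265\right) 36774 = \left(-14495 + 33920\right) 36774 = 19425 \cdot 36774 = 714334950$)
$\frac{5798 + 13624}{22217 - 8348} + E = \frac{5798 + 13624}{22217 - 8348} + 714334950 = \frac{19422}{13869} + 714334950 = 19422 \cdot \frac{1}{13869} + 714334950 = \frac{2158}{1541} + 714334950 = \frac{1100790160108}{1541}$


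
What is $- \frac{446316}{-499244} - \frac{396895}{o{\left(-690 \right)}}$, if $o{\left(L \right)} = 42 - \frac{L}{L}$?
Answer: $- \frac{49532287106}{5117251} \approx -9679.5$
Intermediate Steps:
$o{\left(L \right)} = 41$ ($o{\left(L \right)} = 42 - 1 = 41$)
$- \frac{446316}{-499244} - \frac{396895}{o{\left(-690 \right)}} = - \frac{446316}{-499244} - \frac{396895}{41} = \left(-446316\right) \left(- \frac{1}{499244}\right) - \frac{396895}{41} = \frac{111579}{124811} - \frac{396895}{41} = - \frac{49532287106}{5117251}$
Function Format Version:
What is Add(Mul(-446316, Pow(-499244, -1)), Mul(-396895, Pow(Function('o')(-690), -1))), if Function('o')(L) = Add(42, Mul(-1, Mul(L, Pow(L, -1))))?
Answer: Rational(-49532287106, 5117251) ≈ -9679.5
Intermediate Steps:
Function('o')(L) = 41 (Function('o')(L) = Add(42, Mul(-1, 1)) = Add(42, -1) = 41)
Add(Mul(-446316, Pow(-499244, -1)), Mul(-396895, Pow(Function('o')(-690), -1))) = Add(Mul(-446316, Pow(-499244, -1)), Mul(-396895, Pow(41, -1))) = Add(Mul(-446316, Rational(-1, 499244)), Mul(-396895, Rational(1, 41))) = Add(Rational(111579, 124811), Rational(-396895, 41)) = Rational(-49532287106, 5117251)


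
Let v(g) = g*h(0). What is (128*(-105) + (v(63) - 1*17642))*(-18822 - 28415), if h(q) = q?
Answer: 1468220434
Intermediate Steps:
v(g) = 0 (v(g) = g*0 = 0)
(128*(-105) + (v(63) - 1*17642))*(-18822 - 28415) = (128*(-105) + (0 - 1*17642))*(-18822 - 28415) = (-13440 + (0 - 17642))*(-47237) = (-13440 - 17642)*(-47237) = -31082*(-47237) = 1468220434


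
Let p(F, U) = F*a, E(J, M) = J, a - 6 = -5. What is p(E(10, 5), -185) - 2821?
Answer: -2811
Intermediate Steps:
a = 1 (a = 6 - 5 = 1)
p(F, U) = F (p(F, U) = F*1 = F)
p(E(10, 5), -185) - 2821 = 10 - 2821 = -2811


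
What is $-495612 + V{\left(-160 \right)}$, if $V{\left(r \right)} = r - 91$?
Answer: $-495863$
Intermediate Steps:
$V{\left(r \right)} = -91 + r$ ($V{\left(r \right)} = r - 91 = -91 + r$)
$-495612 + V{\left(-160 \right)} = -495612 - 251 = -495863$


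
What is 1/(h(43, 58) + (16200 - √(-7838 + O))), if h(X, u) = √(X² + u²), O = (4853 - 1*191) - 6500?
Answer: 1/(16200 + √5213 - 2*I*√2419) ≈ 6.1452e-5 + 3.715e-7*I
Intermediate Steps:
O = -1838 (O = (4853 - 191) - 6500 = 4662 - 6500 = -1838)
1/(h(43, 58) + (16200 - √(-7838 + O))) = 1/(√(43² + 58²) + (16200 - √(-7838 - 1838))) = 1/(√(1849 + 3364) + (16200 - √(-9676))) = 1/(√5213 + (16200 - 2*I*√2419)) = 1/(16200 + √5213 - 2*I*√2419)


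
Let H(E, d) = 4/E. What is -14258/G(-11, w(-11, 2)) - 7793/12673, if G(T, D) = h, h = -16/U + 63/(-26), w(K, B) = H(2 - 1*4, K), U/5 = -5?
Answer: 6181080527/773053 ≈ 7995.7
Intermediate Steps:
U = -25 (U = 5*(-5) = -25)
w(K, B) = -2 (w(K, B) = 4/(2 - 1*4) = 4/(2 - 4) = 4/(-2) = 4*(-½) = -2)
h = -1159/650 (h = -16/(-25) + 63/(-26) = -16*(-1/25) + 63*(-1/26) = 16/25 - 63/26 = -1159/650 ≈ -1.7831)
G(T, D) = -1159/650
-14258/G(-11, w(-11, 2)) - 7793/12673 = -14258/(-1159/650) - 7793/12673 = -14258*(-650/1159) - 7793*1/12673 = 9267700/1159 - 7793/12673 = 6181080527/773053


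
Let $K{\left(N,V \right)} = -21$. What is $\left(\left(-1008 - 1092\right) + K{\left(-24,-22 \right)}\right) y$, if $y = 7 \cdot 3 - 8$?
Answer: $-27573$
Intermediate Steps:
$y = 13$ ($y = 21 - 8 = 13$)
$\left(\left(-1008 - 1092\right) + K{\left(-24,-22 \right)}\right) y = \left(\left(-1008 - 1092\right) - 21\right) 13 = \left(-2100 - 21\right) 13 = \left(-2121\right) 13 = -27573$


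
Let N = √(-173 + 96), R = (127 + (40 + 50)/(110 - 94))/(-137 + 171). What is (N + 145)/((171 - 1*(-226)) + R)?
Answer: 7888/21809 + 272*I*√77/109045 ≈ 0.36169 + 0.021888*I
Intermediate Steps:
R = 1061/272 (R = (127 + 90/16)/34 = (127 + 90*(1/16))*(1/34) = (127 + 45/8)*(1/34) = (1061/8)*(1/34) = 1061/272 ≈ 3.9007)
N = I*√77 (N = √(-77) = I*√77 ≈ 8.775*I)
(N + 145)/((171 - 1*(-226)) + R) = (I*√77 + 145)/((171 - 1*(-226)) + 1061/272) = (145 + I*√77)/((171 + 226) + 1061/272) = (145 + I*√77)/(397 + 1061/272) = (145 + I*√77)/(109045/272) = (145 + I*√77)*(272/109045) = 7888/21809 + 272*I*√77/109045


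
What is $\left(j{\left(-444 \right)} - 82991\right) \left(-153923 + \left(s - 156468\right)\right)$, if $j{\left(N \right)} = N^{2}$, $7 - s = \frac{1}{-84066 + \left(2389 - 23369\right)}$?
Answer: $- \frac{3721651800243135}{105046} \approx -3.5429 \cdot 10^{10}$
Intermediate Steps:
$s = \frac{735323}{105046}$ ($s = 7 - \frac{1}{-84066 + \left(2389 - 23369\right)} = 7 - \frac{1}{-84066 - 20980} = 7 - \frac{1}{-105046} = 7 - - \frac{1}{105046} = 7 + \frac{1}{105046} = \frac{735323}{105046} \approx 7.0$)
$\left(j{\left(-444 \right)} - 82991\right) \left(-153923 + \left(s - 156468\right)\right) = \left(\left(-444\right)^{2} - 82991\right) \left(-153923 + \left(\frac{735323}{105046} - 156468\right)\right) = \left(197136 - 82991\right) \left(-153923 + \left(\frac{735323}{105046} - 156468\right)\right) = 114145 \left(-153923 - \frac{16435602205}{105046}\right) = 114145 \left(- \frac{32604597663}{105046}\right) = - \frac{3721651800243135}{105046}$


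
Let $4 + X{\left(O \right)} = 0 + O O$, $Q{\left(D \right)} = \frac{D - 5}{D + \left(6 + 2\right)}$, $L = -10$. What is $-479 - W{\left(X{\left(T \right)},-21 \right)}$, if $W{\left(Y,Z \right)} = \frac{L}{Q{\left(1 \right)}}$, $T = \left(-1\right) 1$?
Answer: $- \frac{1003}{2} \approx -501.5$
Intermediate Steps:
$T = -1$
$Q{\left(D \right)} = \frac{-5 + D}{8 + D}$ ($Q{\left(D \right)} = \frac{-5 + D}{D + 8} = \frac{-5 + D}{8 + D}$)
$X{\left(O \right)} = -4 + O^{2}$ ($X{\left(O \right)} = -4 + \left(0 + O O\right) = -4 + \left(0 + O^{2}\right) = -4 + O^{2}$)
$W{\left(Y,Z \right)} = \frac{45}{2}$ ($W{\left(Y,Z \right)} = - \frac{10}{\frac{1}{8 + 1} \left(-5 + 1\right)} = - \frac{10}{\frac{1}{9} \left(-4\right)} = - \frac{10}{- \frac{4}{9}} = \left(-10\right) \left(- \frac{9}{4}\right) = \frac{45}{2}$)
$-479 - W{\left(X{\left(T \right)},-21 \right)} = -479 - \frac{45}{2} = - \frac{1003}{2}$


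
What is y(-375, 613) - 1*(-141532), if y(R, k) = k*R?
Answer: -88343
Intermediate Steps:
y(R, k) = R*k
y(-375, 613) - 1*(-141532) = -375*613 - 1*(-141532) = -229875 + 141532 = -88343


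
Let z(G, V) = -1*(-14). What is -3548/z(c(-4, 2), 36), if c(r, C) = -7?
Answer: -1774/7 ≈ -253.43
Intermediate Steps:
z(G, V) = 14
-3548/z(c(-4, 2), 36) = -3548/14 = -3548*1/14 = -1774/7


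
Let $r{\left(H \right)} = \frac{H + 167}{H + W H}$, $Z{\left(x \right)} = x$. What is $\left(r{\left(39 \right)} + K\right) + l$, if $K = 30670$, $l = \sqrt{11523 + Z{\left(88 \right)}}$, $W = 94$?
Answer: $\frac{113632556}{3705} + \sqrt{11611} \approx 30778.0$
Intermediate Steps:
$r{\left(H \right)} = \frac{167 + H}{95 H}$ ($r{\left(H \right)} = \frac{H + 167}{H + 94 H} = \frac{167 + H}{95 H}$)
$l = \sqrt{11611}$ ($l = \sqrt{11523 + 88} = \sqrt{11611} \approx 107.75$)
$\left(r{\left(39 \right)} + K\right) + l = \left(\frac{167 + 39}{95 \cdot 39} + 30670\right) + \sqrt{11611} = \left(\frac{1}{95} \cdot \frac{1}{39} \cdot 206 + 30670\right) + \sqrt{11611} = \left(\frac{206}{3705} + 30670\right) + \sqrt{11611} = \frac{113632556}{3705} + \sqrt{11611}$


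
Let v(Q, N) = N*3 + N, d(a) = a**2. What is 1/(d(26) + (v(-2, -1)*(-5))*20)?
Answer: 1/1076 ≈ 0.00092937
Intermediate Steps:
v(Q, N) = 4*N (v(Q, N) = 3*N + N = 4*N)
1/(d(26) + (v(-2, -1)*(-5))*20) = 1/(26**2 + ((4*(-1))*(-5))*20) = 1/(676 - 4*(-5)*20) = 1/(676 + 20*20) = 1/(676 + 400) = 1/1076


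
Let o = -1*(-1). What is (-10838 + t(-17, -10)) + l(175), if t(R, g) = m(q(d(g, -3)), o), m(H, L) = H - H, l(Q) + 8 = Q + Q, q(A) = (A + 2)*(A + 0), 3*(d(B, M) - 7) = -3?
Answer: -10496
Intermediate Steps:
d(B, M) = 6 (d(B, M) = 7 + (1/3)*(-3) = 7 - 1 = 6)
o = 1
q(A) = A*(2 + A) (q(A) = (2 + A)*A = A*(2 + A))
l(Q) = -8 + 2*Q (l(Q) = -8 + (Q + Q) = -8 + 2*Q)
m(H, L) = 0
t(R, g) = 0
(-10838 + t(-17, -10)) + l(175) = (-10838 + 0) + (-8 + 2*175) = -10838 + (-8 + 350) = -10838 + 342 = -10496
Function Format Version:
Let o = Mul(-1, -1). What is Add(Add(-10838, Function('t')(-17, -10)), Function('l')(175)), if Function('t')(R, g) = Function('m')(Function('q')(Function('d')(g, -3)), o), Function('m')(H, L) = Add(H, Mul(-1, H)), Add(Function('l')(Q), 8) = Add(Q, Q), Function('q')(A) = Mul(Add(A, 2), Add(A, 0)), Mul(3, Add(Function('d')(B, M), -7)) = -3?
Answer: -10496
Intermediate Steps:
Function('d')(B, M) = 6 (Function('d')(B, M) = Add(7, Mul(Rational(1, 3), -3)) = Add(7, -1) = 6)
o = 1
Function('q')(A) = Mul(A, Add(2, A)) (Function('q')(A) = Mul(Add(2, A), A) = Mul(A, Add(2, A)))
Function('l')(Q) = Add(-8, Mul(2, Q)) (Function('l')(Q) = Add(-8, Add(Q, Q)) = Add(-8, Mul(2, Q)))
Function('m')(H, L) = 0
Function('t')(R, g) = 0
Add(Add(-10838, Function('t')(-17, -10)), Function('l')(175)) = Add(Add(-10838, 0), Add(-8, Mul(2, 175))) = Add(-10838, Add(-8, 350)) = Add(-10838, 342) = -10496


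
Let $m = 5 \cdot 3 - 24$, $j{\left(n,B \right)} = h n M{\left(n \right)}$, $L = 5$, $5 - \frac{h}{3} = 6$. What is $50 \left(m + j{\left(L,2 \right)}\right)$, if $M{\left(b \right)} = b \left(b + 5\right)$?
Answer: $-37950$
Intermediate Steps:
$h = -3$ ($h = 15 - 18 = -3$)
$M{\left(b \right)} = b \left(5 + b\right)$
$j{\left(n,B \right)} = - 3 n^{2} \left(5 + n\right)$ ($j{\left(n,B \right)} = - 3 n n \left(5 + n\right) = - 3 n^{2} \left(5 + n\right)$)
$m = -9$ ($m = 15 - 24 = -9$)
$50 \left(m + j{\left(L,2 \right)}\right) = 50 \left(-9 + 3 \cdot 5^{2} \left(-5 - 5\right)\right) = 50 \left(-9 + 3 \cdot 25 \left(-5 - 5\right)\right) = 50 \left(-9 + 3 \cdot 25 \left(-10\right)\right) = 50 \left(-9 - 750\right) = 50 \left(-759\right) = -37950$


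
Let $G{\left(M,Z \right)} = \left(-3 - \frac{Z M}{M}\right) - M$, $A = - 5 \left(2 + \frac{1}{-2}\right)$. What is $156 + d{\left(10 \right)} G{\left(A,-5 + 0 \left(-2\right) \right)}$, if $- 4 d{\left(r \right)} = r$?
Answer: $\frac{529}{4} \approx 132.25$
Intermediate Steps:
$d{\left(r \right)} = - \frac{r}{4}$
$A = - \frac{15}{2}$ ($A = - 5 \left(2 - \frac{1}{2}\right) = \left(-5\right) \frac{3}{2} = - \frac{15}{2} \approx -7.5$)
$G{\left(M,Z \right)} = -3 - M - Z$ ($G{\left(M,Z \right)} = \left(-3 - \frac{M Z}{M}\right) - M = \left(-3 - Z\right) - M = -3 - M - Z$)
$156 + d{\left(10 \right)} G{\left(A,-5 + 0 \left(-2\right) \right)} = 156 + \left(- \frac{1}{4}\right) 10 \left(-3 - - \frac{15}{2} - \left(-5 + 0 \left(-2\right)\right)\right) = 156 - \frac{5 \left(-3 + \frac{15}{2} - \left(-5 + 0\right)\right)}{2} = 156 - \frac{5 \left(-3 + \frac{15}{2} - -5\right)}{2} = 156 - \frac{5 \left(-3 + \frac{15}{2} + 5\right)}{2} = 156 - \frac{95}{4} = \frac{529}{4}$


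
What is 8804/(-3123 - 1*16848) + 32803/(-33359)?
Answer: -948801349/666212589 ≈ -1.4242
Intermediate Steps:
8804/(-3123 - 1*16848) + 32803/(-33359) = 8804/(-3123 - 16848) + 32803*(-1/33359) = 8804/(-19971) - 32803/33359 = 8804*(-1/19971) - 32803/33359 = -8804/19971 - 32803/33359 = -948801349/666212589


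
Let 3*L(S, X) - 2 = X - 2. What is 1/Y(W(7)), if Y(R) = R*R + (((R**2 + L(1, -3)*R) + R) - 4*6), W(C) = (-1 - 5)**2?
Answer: 1/2568 ≈ 0.00038941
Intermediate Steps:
L(S, X) = X/3 (L(S, X) = 2/3 + (X - 2)/3 = 2/3 + (-2 + X)/3 = 2/3 + (-2/3 + X/3) = X/3)
W(C) = 36 (W(C) = (-6)**2 = 36)
Y(R) = -24 + 2*R**2 (Y(R) = R*R + (((R**2 + ((1/3)*(-3))*R) + R) - 4*6) = R**2 + (((R**2 - R) + R) - 24) = R**2 + (R**2 - 24) = R**2 + (-24 + R**2) = -24 + 2*R**2)
1/Y(W(7)) = 1/(-24 + 2*36**2) = 1/(-24 + 2*1296) = 1/(-24 + 2592) = 1/2568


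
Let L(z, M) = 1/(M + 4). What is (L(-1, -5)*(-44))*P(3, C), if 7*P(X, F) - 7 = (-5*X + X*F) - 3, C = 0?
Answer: -484/7 ≈ -69.143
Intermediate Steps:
P(X, F) = 4/7 - 5*X/7 + F*X/7 (P(X, F) = 1 + ((-5*X + X*F) - 3)/7 = 1 + ((-5*X + F*X) - 3)/7 = 1 + (-3 - 5*X + F*X)/7 = 1 + (-3/7 - 5*X/7 + F*X/7) = 4/7 - 5*X/7 + F*X/7)
L(z, M) = 1/(4 + M)
(L(-1, -5)*(-44))*P(3, C) = (-44/(4 - 5))*(4/7 - 5/7*3 + (⅐)*0*3) = (-44/(-1))*(4/7 - 15/7 + 0) = -1*(-44)*(-11/7) = 44*(-11/7) = -484/7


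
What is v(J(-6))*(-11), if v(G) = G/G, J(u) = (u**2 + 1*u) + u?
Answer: -11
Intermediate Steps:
J(u) = u**2 + 2*u (J(u) = (u**2 + u) + u = (u + u**2) + u = u**2 + 2*u)
v(G) = 1
v(J(-6))*(-11) = 1*(-11) = -11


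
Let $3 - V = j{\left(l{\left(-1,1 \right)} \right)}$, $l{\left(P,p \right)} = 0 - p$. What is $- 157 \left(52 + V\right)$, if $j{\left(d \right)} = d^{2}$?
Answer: $-8478$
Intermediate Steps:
$l{\left(P,p \right)} = - p$
$V = 2$ ($V = 3 - \left(\left(-1\right) 1\right)^{2} = 3 - \left(-1\right)^{2} = 3 - 1 = 2$)
$- 157 \left(52 + V\right) = - 157 \left(52 + 2\right) = \left(-157\right) 54 = -8478$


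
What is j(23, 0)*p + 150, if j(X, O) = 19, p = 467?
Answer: 9023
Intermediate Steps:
j(23, 0)*p + 150 = 19*467 + 150 = 8873 + 150 = 9023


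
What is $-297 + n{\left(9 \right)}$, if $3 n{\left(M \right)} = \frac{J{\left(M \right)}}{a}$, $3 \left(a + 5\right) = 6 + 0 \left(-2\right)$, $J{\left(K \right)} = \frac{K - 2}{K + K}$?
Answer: $- \frac{48121}{162} \approx -297.04$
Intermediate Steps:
$J{\left(K \right)} = \frac{-2 + K}{2 K}$
$a = -3$ ($a = -5 + \frac{6 + 0 \left(-2\right)}{3} = -5 + \frac{6 + 0}{3} = -5 + \frac{1}{3} \cdot 6 = -5 + 2 = -3$)
$n{\left(M \right)} = - \frac{-2 + M}{18 M}$ ($n{\left(M \right)} = \frac{\frac{-2 + M}{2 M} \frac{1}{-3}}{3} = \frac{\frac{-2 + M}{2 M} \left(- \frac{1}{3}\right)}{3} = \frac{\left(- \frac{1}{6}\right) \frac{1}{M} \left(-2 + M\right)}{3} = - \frac{-2 + M}{18 M}$)
$-297 + n{\left(9 \right)} = -297 + \frac{2 - 9}{18 \cdot 9} = -297 + \frac{1}{18} \cdot \frac{1}{9} \left(2 - 9\right) = -297 + \frac{1}{18} \cdot \frac{1}{9} \left(-7\right) = -297 - \frac{7}{162} = - \frac{48121}{162}$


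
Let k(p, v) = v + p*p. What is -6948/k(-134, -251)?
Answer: -6948/17705 ≈ -0.39243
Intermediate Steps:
k(p, v) = v + p²
-6948/k(-134, -251) = -6948/(-251 + (-134)²) = -6948/(-251 + 17956) = -6948/17705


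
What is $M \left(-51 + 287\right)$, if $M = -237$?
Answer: $-55932$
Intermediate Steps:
$M \left(-51 + 287\right) = - 237 \left(-51 + 287\right) = \left(-237\right) 236 = -55932$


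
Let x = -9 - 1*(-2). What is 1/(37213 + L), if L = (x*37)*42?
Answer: 1/26335 ≈ 3.7972e-5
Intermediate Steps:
x = -7 (x = -9 + 2 = -7)
L = -10878 (L = -7*37*42 = -259*42 = -10878)
1/(37213 + L) = 1/(37213 - 10878) = 1/26335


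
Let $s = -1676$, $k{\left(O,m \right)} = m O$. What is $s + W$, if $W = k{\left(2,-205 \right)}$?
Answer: $-2086$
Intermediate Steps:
$k{\left(O,m \right)} = O m$
$W = -410$ ($W = 2 \left(-205\right) = -410$)
$s + W = -1676 - 410 = -2086$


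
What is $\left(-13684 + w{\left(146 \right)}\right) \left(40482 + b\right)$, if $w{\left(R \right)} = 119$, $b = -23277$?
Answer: $-233385825$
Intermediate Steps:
$\left(-13684 + w{\left(146 \right)}\right) \left(40482 + b\right) = \left(-13684 + 119\right) \left(40482 - 23277\right) = \left(-13565\right) 17205 = -233385825$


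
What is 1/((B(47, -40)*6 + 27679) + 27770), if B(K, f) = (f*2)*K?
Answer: 1/32889 ≈ 3.0405e-5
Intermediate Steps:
B(K, f) = 2*K*f (B(K, f) = (2*f)*K = 2*K*f)
1/((B(47, -40)*6 + 27679) + 27770) = 1/(((2*47*(-40))*6 + 27679) + 27770) = 1/((-3760*6 + 27679) + 27770) = 1/((-22560 + 27679) + 27770) = 1/(5119 + 27770) = 1/32889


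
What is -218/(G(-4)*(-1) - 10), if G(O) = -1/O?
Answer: 872/41 ≈ 21.268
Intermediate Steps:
-218/(G(-4)*(-1) - 10) = -218/(-1/(-4)*(-1) - 10) = -218/(-1*(-1/4)*(-1) - 10) = -218/((1/4)*(-1) - 10) = -218/(-1/4 - 10) = -218/(-41/4) = -218*(-4/41) = 872/41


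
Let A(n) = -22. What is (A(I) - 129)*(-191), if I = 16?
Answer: 28841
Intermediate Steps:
(A(I) - 129)*(-191) = (-22 - 129)*(-191) = -151*(-191) = 28841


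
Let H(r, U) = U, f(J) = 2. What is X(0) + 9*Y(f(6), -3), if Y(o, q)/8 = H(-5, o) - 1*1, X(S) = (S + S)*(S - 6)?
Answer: 72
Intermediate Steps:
X(S) = 2*S*(-6 + S) (X(S) = (2*S)*(-6 + S) = 2*S*(-6 + S))
Y(o, q) = -8 + 8*o (Y(o, q) = 8*(o - 1*1) = 8*(o - 1) = 8*(-1 + o) = -8 + 8*o)
X(0) + 9*Y(f(6), -3) = 2*0*(-6 + 0) + 9*(-8 + 8*2) = 2*0*(-6) + 9*(-8 + 16) = 0 + 9*8 = 0 + 72 = 72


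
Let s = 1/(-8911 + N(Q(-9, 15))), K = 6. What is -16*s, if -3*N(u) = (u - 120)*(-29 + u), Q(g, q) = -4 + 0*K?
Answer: 16/10275 ≈ 0.0015572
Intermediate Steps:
Q(g, q) = -4 (Q(g, q) = -4 + 0*6 = -4 + 0 = -4)
N(u) = -(-120 + u)*(-29 + u)/3 (N(u) = -(u - 120)*(-29 + u)/3 = -(-120 + u)*(-29 + u)/3)
s = -1/10275 (s = 1/(-8911 + (-1160 - ⅓*(-4)² + (149/3)*(-4))) = 1/(-8911 + (-1160 - ⅓*16 - 596/3)) = 1/(-8911 + (-1160 - 16/3 - 596/3)) = 1/(-8911 - 1364) = 1/(-10275) = -1/10275 ≈ -9.7324e-5)
-16*s = -16*(-1/10275) = 16/10275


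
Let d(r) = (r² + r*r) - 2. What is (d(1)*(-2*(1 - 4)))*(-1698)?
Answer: 0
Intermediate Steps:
d(r) = -2 + 2*r² (d(r) = (r² + r²) - 2 = 2*r² - 2 = -2 + 2*r²)
(d(1)*(-2*(1 - 4)))*(-1698) = ((-2 + 2*1²)*(-2*(1 - 4)))*(-1698) = ((-2 + 2*1)*(-2*(-3)))*(-1698) = ((-2 + 2)*6)*(-1698) = (0*6)*(-1698) = 0*(-1698) = 0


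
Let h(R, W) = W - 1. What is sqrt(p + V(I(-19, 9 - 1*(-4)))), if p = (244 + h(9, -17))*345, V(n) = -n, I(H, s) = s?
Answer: sqrt(77957) ≈ 279.21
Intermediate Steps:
h(R, W) = -1 + W
p = 77970 (p = (244 + (-1 - 17))*345 = (244 - 18)*345 = 226*345 = 77970)
sqrt(p + V(I(-19, 9 - 1*(-4)))) = sqrt(77970 - (9 - 1*(-4))) = sqrt(77970 - (9 + 4)) = sqrt(77970 - 1*13) = sqrt(77970 - 13) = sqrt(77957)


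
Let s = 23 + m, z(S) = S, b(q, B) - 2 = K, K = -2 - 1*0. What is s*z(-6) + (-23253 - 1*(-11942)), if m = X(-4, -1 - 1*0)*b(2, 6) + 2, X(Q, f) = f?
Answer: -11461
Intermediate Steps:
K = -2 (K = -2 + 0 = -2)
b(q, B) = 0 (b(q, B) = 2 - 2 = 0)
m = 2 (m = (-1 - 1*0)*0 + 2 = (-1 + 0)*0 + 2 = -1*0 + 2 = 0 + 2 = 2)
s = 25 (s = 23 + 2 = 25)
s*z(-6) + (-23253 - 1*(-11942)) = 25*(-6) + (-23253 - 1*(-11942)) = -150 + (-23253 + 11942) = -150 - 11311 = -11461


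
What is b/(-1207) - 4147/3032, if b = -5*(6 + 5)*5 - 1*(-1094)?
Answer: -7488637/3659624 ≈ -2.0463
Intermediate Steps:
b = 819 (b = -5*11*5 + 1094 = -55*5 + 1094 = -275 + 1094 = 819)
b/(-1207) - 4147/3032 = 819/(-1207) - 4147/3032 = 819*(-1/1207) - 4147*1/3032 = -819/1207 - 4147/3032 = -7488637/3659624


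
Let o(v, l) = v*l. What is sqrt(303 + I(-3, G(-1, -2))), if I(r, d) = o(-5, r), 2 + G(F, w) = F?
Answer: sqrt(318) ≈ 17.833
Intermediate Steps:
G(F, w) = -2 + F
o(v, l) = l*v
I(r, d) = -5*r (I(r, d) = r*(-5) = -5*r)
sqrt(303 + I(-3, G(-1, -2))) = sqrt(303 - 5*(-3)) = sqrt(303 + 15) = sqrt(318)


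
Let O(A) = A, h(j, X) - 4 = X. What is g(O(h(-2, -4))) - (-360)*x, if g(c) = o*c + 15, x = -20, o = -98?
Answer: -7185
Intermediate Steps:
h(j, X) = 4 + X
g(c) = 15 - 98*c (g(c) = -98*c + 15 = 15 - 98*c)
g(O(h(-2, -4))) - (-360)*x = (15 - 98*(4 - 4)) - (-360)*(-20) = (15 - 98*0) - 1*7200 = (15 + 0) - 7200 = 15 - 7200 = -7185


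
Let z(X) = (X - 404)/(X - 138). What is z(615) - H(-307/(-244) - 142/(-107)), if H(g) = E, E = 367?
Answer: -174848/477 ≈ -366.56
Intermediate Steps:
z(X) = (-404 + X)/(-138 + X)
H(g) = 367
z(615) - H(-307/(-244) - 142/(-107)) = (-404 + 615)/(-138 + 615) - 1*367 = 211/477 - 367 = -174848/477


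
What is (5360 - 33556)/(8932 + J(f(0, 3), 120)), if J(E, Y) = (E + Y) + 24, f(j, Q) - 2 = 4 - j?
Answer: -742/239 ≈ -3.1046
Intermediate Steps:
f(j, Q) = 6 - j (f(j, Q) = 2 + (4 - j) = 6 - j)
J(E, Y) = 24 + E + Y
(5360 - 33556)/(8932 + J(f(0, 3), 120)) = (5360 - 33556)/(8932 + (24 + (6 - 1*0) + 120)) = -28196/(8932 + (24 + (6 + 0) + 120)) = -28196/(8932 + (24 + 6 + 120)) = -28196/(8932 + 150) = -28196/9082 = -28196*1/9082 = -742/239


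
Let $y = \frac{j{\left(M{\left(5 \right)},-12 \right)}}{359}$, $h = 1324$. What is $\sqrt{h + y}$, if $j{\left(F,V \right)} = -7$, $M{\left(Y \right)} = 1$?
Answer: $\frac{\sqrt{170635931}}{359} \approx 36.387$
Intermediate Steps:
$y = - \frac{7}{359} \approx -0.019499$
$\sqrt{h + y} = \sqrt{1324 - \frac{7}{359}} = \sqrt{\frac{475309}{359}} = \frac{\sqrt{170635931}}{359}$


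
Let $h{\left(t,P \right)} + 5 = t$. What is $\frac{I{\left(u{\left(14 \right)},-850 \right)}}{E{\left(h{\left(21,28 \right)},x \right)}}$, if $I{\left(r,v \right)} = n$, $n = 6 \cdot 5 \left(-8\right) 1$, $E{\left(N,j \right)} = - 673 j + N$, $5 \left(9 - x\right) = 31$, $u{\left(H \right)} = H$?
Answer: $\frac{200}{1557} \approx 0.12845$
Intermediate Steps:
$h{\left(t,P \right)} = -5 + t$
$x = \frac{14}{5}$ ($x = 9 - \frac{31}{5} = \frac{14}{5} \approx 2.8$)
$E{\left(N,j \right)} = N - 673 j$
$n = -240$ ($n = 30 \left(-8\right) 1 = \left(-240\right) 1 = -240$)
$I{\left(r,v \right)} = -240$
$\frac{I{\left(u{\left(14 \right)},-850 \right)}}{E{\left(h{\left(21,28 \right)},x \right)}} = - \frac{240}{\left(-5 + 21\right) - \frac{9422}{5}} = - \frac{240}{16 - \frac{9422}{5}} = - \frac{240}{- \frac{9342}{5}} = \left(-240\right) \left(- \frac{5}{9342}\right) = \frac{200}{1557}$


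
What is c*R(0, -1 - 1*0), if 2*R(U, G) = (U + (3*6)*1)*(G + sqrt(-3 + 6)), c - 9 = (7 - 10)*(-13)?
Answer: -432 + 432*sqrt(3) ≈ 316.25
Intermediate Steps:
c = 48 (c = 9 + (7 - 10)*(-13) = 9 - 3*(-13) = 9 + 39 = 48)
R(U, G) = (18 + U)*(G + sqrt(3))/2 (R(U, G) = ((U + (3*6)*1)*(G + sqrt(-3 + 6)))/2 = ((U + 18*1)*(G + sqrt(3)))/2 = ((U + 18)*(G + sqrt(3)))/2 = ((18 + U)*(G + sqrt(3)))/2 = (18 + U)*(G + sqrt(3))/2)
c*R(0, -1 - 1*0) = 48*(9*(-1 - 1*0) + 9*sqrt(3) + (1/2)*(-1 - 1*0)*0 + (1/2)*0*sqrt(3)) = 48*(9*(-1 + 0) + 9*sqrt(3) + (1/2)*(-1 + 0)*0 + 0) = 48*(9*(-1) + 9*sqrt(3) + (1/2)*(-1)*0 + 0) = 48*(-9 + 9*sqrt(3) + 0 + 0) = 48*(-9 + 9*sqrt(3)) = -432 + 432*sqrt(3)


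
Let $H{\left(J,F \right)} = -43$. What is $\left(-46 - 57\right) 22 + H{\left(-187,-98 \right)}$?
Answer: $-2309$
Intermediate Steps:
$\left(-46 - 57\right) 22 + H{\left(-187,-98 \right)} = \left(-46 - 57\right) 22 - 43 = \left(-103\right) 22 - 43 = -2266 - 43 = -2309$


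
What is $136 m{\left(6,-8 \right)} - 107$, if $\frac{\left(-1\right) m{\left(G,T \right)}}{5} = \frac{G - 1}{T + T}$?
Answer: $\frac{211}{2} \approx 105.5$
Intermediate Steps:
$m{\left(G,T \right)} = - \frac{5 \left(-1 + G\right)}{2 T}$ ($m{\left(G,T \right)} = - 5 \frac{G - 1}{T + T} = - 5 \frac{-1 + G}{2 T} = - \frac{5 \left(-1 + G\right)}{2 T}$)
$136 m{\left(6,-8 \right)} - 107 = 136 \frac{5 \left(1 - 6\right)}{2 \left(-8\right)} - 107 = 136 \cdot \frac{5}{2} \left(- \frac{1}{8}\right) \left(1 - 6\right) - 107 = 136 \cdot \frac{5}{2} \left(- \frac{1}{8}\right) \left(-5\right) - 107 = 136 \cdot \frac{25}{16} - 107 = \frac{425}{2} - 107 = \frac{211}{2}$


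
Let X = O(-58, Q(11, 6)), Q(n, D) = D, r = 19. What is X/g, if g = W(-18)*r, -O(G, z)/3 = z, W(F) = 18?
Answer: -1/19 ≈ -0.052632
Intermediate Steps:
O(G, z) = -3*z
g = 342 (g = 18*19 = 342)
X = -18 (X = -3*6 = -18)
X/g = -18/342 = -18*1/342 = -1/19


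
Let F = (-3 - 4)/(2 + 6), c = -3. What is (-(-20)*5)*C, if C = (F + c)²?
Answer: 24025/16 ≈ 1501.6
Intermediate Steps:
F = -7/8 ≈ -0.87500
C = 961/64 (C = (-7/8 - 3)² = (-31/8)² = 961/64 ≈ 15.016)
(-(-20)*5)*C = -(-20)*5*(961/64) = -4*(-25)*(961/64) = 100*(961/64) = 24025/16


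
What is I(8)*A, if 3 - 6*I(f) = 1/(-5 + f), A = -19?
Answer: -76/9 ≈ -8.4444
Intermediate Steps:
I(f) = ½ - 1/(6*(-5 + f))
I(8)*A = ((-16 + 3*8)/(6*(-5 + 8)))*(-19) = ((⅙)*(-16 + 24)/3)*(-19) = ((⅙)*(⅓)*8)*(-19) = (4/9)*(-19) = -76/9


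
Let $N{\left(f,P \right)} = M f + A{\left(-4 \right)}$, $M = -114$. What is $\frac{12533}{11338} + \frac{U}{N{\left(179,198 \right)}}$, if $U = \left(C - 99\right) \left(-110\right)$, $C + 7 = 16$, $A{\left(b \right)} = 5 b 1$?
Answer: $\frac{71876429}{115794994} \approx 0.62072$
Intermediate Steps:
$A{\left(b \right)} = 5 b$
$N{\left(f,P \right)} = -20 - 114 f$ ($N{\left(f,P \right)} = - 114 f + 5 \left(-4\right) = - 114 f - 20 = -20 - 114 f$)
$C = 9$ ($C = -7 + 16 = 9$)
$U = 9900$ ($U = \left(9 - 99\right) \left(-110\right) = \left(-90\right) \left(-110\right) = 9900$)
$\frac{12533}{11338} + \frac{U}{N{\left(179,198 \right)}} = \frac{12533}{11338} + \frac{9900}{-20 - 20406} = 12533 \cdot \frac{1}{11338} + \frac{9900}{-20 - 20406} = \frac{12533}{11338} + \frac{9900}{-20426} = \frac{12533}{11338} + 9900 \left(- \frac{1}{20426}\right) = \frac{12533}{11338} - \frac{4950}{10213} = \frac{71876429}{115794994}$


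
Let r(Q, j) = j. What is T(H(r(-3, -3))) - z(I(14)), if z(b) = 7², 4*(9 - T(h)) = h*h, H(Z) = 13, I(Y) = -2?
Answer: -329/4 ≈ -82.250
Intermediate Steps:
T(h) = 9 - h²/4 (T(h) = 9 - h*h/4 = 9 - h²/4)
z(b) = 49
T(H(r(-3, -3))) - z(I(14)) = (9 - ¼*13²) - 1*49 = (9 - ¼*169) - 49 = (9 - 169/4) - 49 = -133/4 - 49 = -329/4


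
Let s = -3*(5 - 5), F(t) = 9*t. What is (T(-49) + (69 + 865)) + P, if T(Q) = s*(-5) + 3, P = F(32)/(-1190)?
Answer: 557371/595 ≈ 936.76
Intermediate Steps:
P = -144/595 (P = (9*32)/(-1190) = 288*(-1/1190) = -144/595 ≈ -0.24202)
s = 0 (s = -3*0 = 0)
T(Q) = 3 (T(Q) = 0*(-5) + 3 = 0 + 3 = 3)
(T(-49) + (69 + 865)) + P = (3 + (69 + 865)) - 144/595 = (3 + 934) - 144/595 = 937 - 144/595 = 557371/595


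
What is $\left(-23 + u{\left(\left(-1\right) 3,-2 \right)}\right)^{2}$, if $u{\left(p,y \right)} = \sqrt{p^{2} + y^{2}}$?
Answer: $\left(23 - \sqrt{13}\right)^{2} \approx 376.14$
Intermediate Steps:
$\left(-23 + u{\left(\left(-1\right) 3,-2 \right)}\right)^{2} = \left(-23 + \sqrt{\left(\left(-1\right) 3\right)^{2} + \left(-2\right)^{2}}\right)^{2} = \left(-23 + \sqrt{\left(-3\right)^{2} + 4}\right)^{2} = \left(-23 + \sqrt{9 + 4}\right)^{2} = \left(-23 + \sqrt{13}\right)^{2}$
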